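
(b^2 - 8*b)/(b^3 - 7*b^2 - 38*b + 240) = b/(b^2 + b - 30)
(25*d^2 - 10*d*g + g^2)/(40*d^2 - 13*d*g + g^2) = (5*d - g)/(8*d - g)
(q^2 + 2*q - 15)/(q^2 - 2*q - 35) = (q - 3)/(q - 7)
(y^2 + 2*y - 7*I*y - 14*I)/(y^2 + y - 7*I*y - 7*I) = (y + 2)/(y + 1)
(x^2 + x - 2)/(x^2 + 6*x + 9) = (x^2 + x - 2)/(x^2 + 6*x + 9)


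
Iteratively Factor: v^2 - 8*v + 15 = (v - 3)*(v - 5)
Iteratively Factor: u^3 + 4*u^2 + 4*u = (u)*(u^2 + 4*u + 4) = u*(u + 2)*(u + 2)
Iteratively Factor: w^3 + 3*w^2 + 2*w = (w + 1)*(w^2 + 2*w) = (w + 1)*(w + 2)*(w)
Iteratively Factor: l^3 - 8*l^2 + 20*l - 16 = (l - 4)*(l^2 - 4*l + 4) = (l - 4)*(l - 2)*(l - 2)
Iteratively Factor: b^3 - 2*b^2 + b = (b - 1)*(b^2 - b) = (b - 1)^2*(b)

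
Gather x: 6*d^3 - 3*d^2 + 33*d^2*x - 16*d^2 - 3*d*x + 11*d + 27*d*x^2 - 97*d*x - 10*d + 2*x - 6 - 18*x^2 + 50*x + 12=6*d^3 - 19*d^2 + d + x^2*(27*d - 18) + x*(33*d^2 - 100*d + 52) + 6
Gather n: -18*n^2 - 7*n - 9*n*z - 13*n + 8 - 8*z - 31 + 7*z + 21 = -18*n^2 + n*(-9*z - 20) - z - 2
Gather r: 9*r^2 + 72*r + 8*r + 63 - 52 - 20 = 9*r^2 + 80*r - 9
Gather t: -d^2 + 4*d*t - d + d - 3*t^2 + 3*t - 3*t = -d^2 + 4*d*t - 3*t^2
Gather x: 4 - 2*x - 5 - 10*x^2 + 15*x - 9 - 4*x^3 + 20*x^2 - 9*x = -4*x^3 + 10*x^2 + 4*x - 10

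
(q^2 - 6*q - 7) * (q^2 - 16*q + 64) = q^4 - 22*q^3 + 153*q^2 - 272*q - 448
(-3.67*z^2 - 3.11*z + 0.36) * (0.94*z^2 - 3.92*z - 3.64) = -3.4498*z^4 + 11.463*z^3 + 25.8884*z^2 + 9.9092*z - 1.3104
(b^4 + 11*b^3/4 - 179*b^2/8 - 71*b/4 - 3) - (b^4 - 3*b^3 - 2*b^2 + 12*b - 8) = 23*b^3/4 - 163*b^2/8 - 119*b/4 + 5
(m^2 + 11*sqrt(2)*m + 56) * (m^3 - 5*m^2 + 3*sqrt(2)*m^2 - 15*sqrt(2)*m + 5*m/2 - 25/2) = m^5 - 5*m^4 + 14*sqrt(2)*m^4 - 70*sqrt(2)*m^3 + 249*m^3/2 - 1245*m^2/2 + 391*sqrt(2)*m^2/2 - 1955*sqrt(2)*m/2 + 140*m - 700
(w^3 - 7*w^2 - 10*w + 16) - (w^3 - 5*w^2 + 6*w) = -2*w^2 - 16*w + 16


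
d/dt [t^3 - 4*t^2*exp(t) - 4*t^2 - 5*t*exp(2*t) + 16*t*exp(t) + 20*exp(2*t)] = -4*t^2*exp(t) + 3*t^2 - 10*t*exp(2*t) + 8*t*exp(t) - 8*t + 35*exp(2*t) + 16*exp(t)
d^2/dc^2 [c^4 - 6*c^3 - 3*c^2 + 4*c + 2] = 12*c^2 - 36*c - 6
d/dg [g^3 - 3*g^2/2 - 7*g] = 3*g^2 - 3*g - 7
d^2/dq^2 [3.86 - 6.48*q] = 0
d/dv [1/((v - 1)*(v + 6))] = (-2*v - 5)/(v^4 + 10*v^3 + 13*v^2 - 60*v + 36)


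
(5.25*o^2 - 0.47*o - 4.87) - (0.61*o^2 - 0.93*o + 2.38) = 4.64*o^2 + 0.46*o - 7.25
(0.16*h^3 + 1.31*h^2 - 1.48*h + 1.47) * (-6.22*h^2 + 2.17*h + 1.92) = -0.9952*h^5 - 7.801*h^4 + 12.3555*h^3 - 9.8398*h^2 + 0.3483*h + 2.8224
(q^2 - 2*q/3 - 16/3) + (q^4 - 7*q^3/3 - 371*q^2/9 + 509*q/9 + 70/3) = q^4 - 7*q^3/3 - 362*q^2/9 + 503*q/9 + 18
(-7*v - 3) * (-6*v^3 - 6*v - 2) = 42*v^4 + 18*v^3 + 42*v^2 + 32*v + 6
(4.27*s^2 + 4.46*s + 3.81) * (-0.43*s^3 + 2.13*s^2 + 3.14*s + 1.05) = -1.8361*s^5 + 7.1773*s^4 + 21.2693*s^3 + 26.6032*s^2 + 16.6464*s + 4.0005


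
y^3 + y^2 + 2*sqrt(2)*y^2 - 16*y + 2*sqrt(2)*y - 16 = (y + 1)*(y - 2*sqrt(2))*(y + 4*sqrt(2))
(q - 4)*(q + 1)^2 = q^3 - 2*q^2 - 7*q - 4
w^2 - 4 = (w - 2)*(w + 2)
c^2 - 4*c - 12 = (c - 6)*(c + 2)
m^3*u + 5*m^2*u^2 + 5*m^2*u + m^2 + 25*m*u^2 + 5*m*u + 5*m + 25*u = (m + 5)*(m + 5*u)*(m*u + 1)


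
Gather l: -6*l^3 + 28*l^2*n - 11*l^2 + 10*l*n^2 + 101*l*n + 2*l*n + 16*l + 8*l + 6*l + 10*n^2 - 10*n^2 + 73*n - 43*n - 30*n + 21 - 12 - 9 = -6*l^3 + l^2*(28*n - 11) + l*(10*n^2 + 103*n + 30)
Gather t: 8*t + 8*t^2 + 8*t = 8*t^2 + 16*t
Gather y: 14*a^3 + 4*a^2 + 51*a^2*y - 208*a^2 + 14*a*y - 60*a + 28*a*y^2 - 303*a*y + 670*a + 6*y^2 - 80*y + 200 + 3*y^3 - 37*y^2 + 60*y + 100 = 14*a^3 - 204*a^2 + 610*a + 3*y^3 + y^2*(28*a - 31) + y*(51*a^2 - 289*a - 20) + 300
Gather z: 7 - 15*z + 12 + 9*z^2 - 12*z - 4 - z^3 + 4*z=-z^3 + 9*z^2 - 23*z + 15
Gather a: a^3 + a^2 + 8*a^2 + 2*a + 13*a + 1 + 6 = a^3 + 9*a^2 + 15*a + 7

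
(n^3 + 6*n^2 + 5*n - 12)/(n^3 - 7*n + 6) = (n + 4)/(n - 2)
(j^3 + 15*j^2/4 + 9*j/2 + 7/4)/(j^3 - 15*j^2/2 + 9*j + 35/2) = (4*j^2 + 11*j + 7)/(2*(2*j^2 - 17*j + 35))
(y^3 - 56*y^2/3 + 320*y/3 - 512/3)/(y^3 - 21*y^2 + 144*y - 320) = (y - 8/3)/(y - 5)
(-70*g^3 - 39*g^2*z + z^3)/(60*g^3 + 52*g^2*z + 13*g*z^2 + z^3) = (-7*g + z)/(6*g + z)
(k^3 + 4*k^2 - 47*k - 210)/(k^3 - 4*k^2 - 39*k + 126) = (k + 5)/(k - 3)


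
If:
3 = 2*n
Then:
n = 3/2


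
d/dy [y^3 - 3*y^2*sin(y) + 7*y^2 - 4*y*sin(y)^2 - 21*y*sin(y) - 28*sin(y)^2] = -3*y^2*cos(y) + 3*y^2 - 6*y*sin(y) - 4*y*sin(2*y) - 21*y*cos(y) + 14*y - 4*sin(y)^2 - 21*sin(y) - 28*sin(2*y)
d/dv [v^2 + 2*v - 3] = 2*v + 2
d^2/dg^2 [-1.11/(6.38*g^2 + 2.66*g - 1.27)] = (90.363768*g^2 + 37.675176*g - 1.11*(12.76*g + 2.66)*(25.52*g + 5.32) - 17.987772)/(6.38*g^2 + 2.66*g - 1.27)^3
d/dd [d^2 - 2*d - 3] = 2*d - 2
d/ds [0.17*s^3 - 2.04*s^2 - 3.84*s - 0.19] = 0.51*s^2 - 4.08*s - 3.84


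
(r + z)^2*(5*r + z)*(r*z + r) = 5*r^4*z + 5*r^4 + 11*r^3*z^2 + 11*r^3*z + 7*r^2*z^3 + 7*r^2*z^2 + r*z^4 + r*z^3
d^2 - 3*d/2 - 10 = (d - 4)*(d + 5/2)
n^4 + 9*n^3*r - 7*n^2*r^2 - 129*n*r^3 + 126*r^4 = (n - 3*r)*(n - r)*(n + 6*r)*(n + 7*r)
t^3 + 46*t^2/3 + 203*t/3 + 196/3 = (t + 4/3)*(t + 7)^2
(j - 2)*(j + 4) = j^2 + 2*j - 8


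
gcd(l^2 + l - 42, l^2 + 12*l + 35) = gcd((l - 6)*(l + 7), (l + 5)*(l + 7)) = l + 7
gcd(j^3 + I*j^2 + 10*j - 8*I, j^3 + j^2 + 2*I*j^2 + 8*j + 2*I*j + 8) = j^2 + 2*I*j + 8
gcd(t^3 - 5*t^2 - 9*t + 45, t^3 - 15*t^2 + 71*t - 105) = t^2 - 8*t + 15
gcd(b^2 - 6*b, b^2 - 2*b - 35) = 1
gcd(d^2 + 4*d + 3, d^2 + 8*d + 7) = d + 1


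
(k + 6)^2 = k^2 + 12*k + 36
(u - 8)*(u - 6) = u^2 - 14*u + 48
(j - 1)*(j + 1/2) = j^2 - j/2 - 1/2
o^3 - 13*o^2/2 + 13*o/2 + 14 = (o - 4)*(o - 7/2)*(o + 1)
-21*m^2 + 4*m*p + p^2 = (-3*m + p)*(7*m + p)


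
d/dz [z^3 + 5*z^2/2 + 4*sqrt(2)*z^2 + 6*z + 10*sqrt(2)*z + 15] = 3*z^2 + 5*z + 8*sqrt(2)*z + 6 + 10*sqrt(2)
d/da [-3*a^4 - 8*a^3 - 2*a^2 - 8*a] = -12*a^3 - 24*a^2 - 4*a - 8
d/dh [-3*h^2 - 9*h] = -6*h - 9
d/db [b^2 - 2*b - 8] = 2*b - 2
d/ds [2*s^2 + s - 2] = 4*s + 1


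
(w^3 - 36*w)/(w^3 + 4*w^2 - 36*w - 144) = w/(w + 4)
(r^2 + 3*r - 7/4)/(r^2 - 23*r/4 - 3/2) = (-4*r^2 - 12*r + 7)/(-4*r^2 + 23*r + 6)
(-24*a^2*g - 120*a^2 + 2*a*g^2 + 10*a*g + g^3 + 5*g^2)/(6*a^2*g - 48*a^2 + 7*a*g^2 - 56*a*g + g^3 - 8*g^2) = (-4*a*g - 20*a + g^2 + 5*g)/(a*g - 8*a + g^2 - 8*g)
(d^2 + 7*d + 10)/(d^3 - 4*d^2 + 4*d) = (d^2 + 7*d + 10)/(d*(d^2 - 4*d + 4))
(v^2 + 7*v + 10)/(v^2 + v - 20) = (v + 2)/(v - 4)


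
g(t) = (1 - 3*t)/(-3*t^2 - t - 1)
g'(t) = (1 - 3*t)*(6*t + 1)/(-3*t^2 - t - 1)^2 - 3/(-3*t^2 - t - 1) = (9*t^2 + 3*t - (3*t - 1)*(6*t + 1) + 3)/(3*t^2 + t + 1)^2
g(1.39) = 0.39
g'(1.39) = -0.08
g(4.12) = 0.20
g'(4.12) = -0.04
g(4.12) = 0.20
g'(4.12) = -0.04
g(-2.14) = -0.59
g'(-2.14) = -0.32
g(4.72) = 0.18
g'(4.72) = -0.03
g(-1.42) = -0.93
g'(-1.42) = -0.72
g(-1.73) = -0.75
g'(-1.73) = -0.49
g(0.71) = 0.35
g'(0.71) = 0.36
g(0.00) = -1.00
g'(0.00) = 4.00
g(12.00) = 0.08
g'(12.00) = -0.00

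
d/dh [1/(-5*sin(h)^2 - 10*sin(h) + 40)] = 2*(sin(h) + 1)*cos(h)/(5*(sin(h)^2 + 2*sin(h) - 8)^2)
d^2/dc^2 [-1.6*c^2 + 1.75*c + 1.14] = -3.20000000000000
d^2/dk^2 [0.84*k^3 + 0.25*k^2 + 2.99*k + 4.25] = 5.04*k + 0.5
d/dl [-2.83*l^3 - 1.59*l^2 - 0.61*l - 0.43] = -8.49*l^2 - 3.18*l - 0.61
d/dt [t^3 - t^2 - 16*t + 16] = 3*t^2 - 2*t - 16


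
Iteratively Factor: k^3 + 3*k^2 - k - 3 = (k + 3)*(k^2 - 1) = (k + 1)*(k + 3)*(k - 1)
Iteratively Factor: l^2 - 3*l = (l)*(l - 3)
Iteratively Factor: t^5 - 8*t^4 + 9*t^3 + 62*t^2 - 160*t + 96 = (t - 1)*(t^4 - 7*t^3 + 2*t^2 + 64*t - 96) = (t - 1)*(t + 3)*(t^3 - 10*t^2 + 32*t - 32) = (t - 2)*(t - 1)*(t + 3)*(t^2 - 8*t + 16) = (t - 4)*(t - 2)*(t - 1)*(t + 3)*(t - 4)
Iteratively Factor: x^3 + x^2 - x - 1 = (x + 1)*(x^2 - 1) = (x - 1)*(x + 1)*(x + 1)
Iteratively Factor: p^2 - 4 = (p + 2)*(p - 2)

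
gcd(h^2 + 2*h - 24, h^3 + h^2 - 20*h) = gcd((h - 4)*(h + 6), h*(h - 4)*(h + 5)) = h - 4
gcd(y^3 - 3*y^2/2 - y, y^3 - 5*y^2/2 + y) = y^2 - 2*y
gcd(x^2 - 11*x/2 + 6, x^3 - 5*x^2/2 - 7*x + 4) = x - 4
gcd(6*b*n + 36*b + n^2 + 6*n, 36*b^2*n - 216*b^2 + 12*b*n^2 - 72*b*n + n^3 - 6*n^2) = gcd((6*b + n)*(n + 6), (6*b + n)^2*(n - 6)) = 6*b + n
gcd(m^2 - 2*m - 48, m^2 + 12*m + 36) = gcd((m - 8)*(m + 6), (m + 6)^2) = m + 6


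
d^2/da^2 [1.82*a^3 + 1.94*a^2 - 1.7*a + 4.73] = 10.92*a + 3.88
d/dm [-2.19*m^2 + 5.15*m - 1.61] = 5.15 - 4.38*m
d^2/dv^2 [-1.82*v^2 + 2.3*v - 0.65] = -3.64000000000000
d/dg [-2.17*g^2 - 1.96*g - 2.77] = -4.34*g - 1.96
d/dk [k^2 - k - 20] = 2*k - 1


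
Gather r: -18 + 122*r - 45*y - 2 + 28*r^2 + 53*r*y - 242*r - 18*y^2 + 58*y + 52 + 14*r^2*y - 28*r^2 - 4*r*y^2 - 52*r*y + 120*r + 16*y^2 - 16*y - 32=14*r^2*y + r*(-4*y^2 + y) - 2*y^2 - 3*y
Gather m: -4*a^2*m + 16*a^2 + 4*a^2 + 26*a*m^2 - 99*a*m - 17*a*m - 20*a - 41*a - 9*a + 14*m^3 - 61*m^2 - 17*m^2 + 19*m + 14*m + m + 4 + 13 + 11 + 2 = 20*a^2 - 70*a + 14*m^3 + m^2*(26*a - 78) + m*(-4*a^2 - 116*a + 34) + 30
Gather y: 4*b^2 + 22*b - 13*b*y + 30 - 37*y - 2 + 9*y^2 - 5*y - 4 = 4*b^2 + 22*b + 9*y^2 + y*(-13*b - 42) + 24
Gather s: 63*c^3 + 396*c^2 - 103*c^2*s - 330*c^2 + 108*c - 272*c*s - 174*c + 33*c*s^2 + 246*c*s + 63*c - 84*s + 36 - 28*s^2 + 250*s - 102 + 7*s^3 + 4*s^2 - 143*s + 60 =63*c^3 + 66*c^2 - 3*c + 7*s^3 + s^2*(33*c - 24) + s*(-103*c^2 - 26*c + 23) - 6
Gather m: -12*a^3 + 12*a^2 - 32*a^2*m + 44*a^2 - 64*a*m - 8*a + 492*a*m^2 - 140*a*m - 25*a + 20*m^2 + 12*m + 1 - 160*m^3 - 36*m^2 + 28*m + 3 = -12*a^3 + 56*a^2 - 33*a - 160*m^3 + m^2*(492*a - 16) + m*(-32*a^2 - 204*a + 40) + 4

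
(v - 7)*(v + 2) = v^2 - 5*v - 14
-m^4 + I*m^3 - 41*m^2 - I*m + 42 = (m - 7*I)*(m + 6*I)*(I*m - I)*(I*m + I)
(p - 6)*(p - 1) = p^2 - 7*p + 6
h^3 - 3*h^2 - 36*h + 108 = (h - 6)*(h - 3)*(h + 6)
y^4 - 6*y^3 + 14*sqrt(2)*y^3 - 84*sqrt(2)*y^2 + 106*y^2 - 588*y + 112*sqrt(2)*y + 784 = (y - 4)*(y - 2)*(y + 7*sqrt(2))^2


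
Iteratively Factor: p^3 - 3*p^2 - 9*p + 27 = (p - 3)*(p^2 - 9) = (p - 3)^2*(p + 3)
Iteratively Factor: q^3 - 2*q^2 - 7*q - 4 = (q + 1)*(q^2 - 3*q - 4) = (q + 1)^2*(q - 4)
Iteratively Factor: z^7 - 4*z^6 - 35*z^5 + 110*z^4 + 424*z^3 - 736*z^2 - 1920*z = (z - 5)*(z^6 + z^5 - 30*z^4 - 40*z^3 + 224*z^2 + 384*z) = (z - 5)*(z - 4)*(z^5 + 5*z^4 - 10*z^3 - 80*z^2 - 96*z) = (z - 5)*(z - 4)*(z + 3)*(z^4 + 2*z^3 - 16*z^2 - 32*z) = (z - 5)*(z - 4)*(z + 2)*(z + 3)*(z^3 - 16*z) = (z - 5)*(z - 4)*(z + 2)*(z + 3)*(z + 4)*(z^2 - 4*z) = (z - 5)*(z - 4)^2*(z + 2)*(z + 3)*(z + 4)*(z)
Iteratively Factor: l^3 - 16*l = (l + 4)*(l^2 - 4*l) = (l - 4)*(l + 4)*(l)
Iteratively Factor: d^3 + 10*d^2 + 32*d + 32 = (d + 4)*(d^2 + 6*d + 8) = (d + 4)^2*(d + 2)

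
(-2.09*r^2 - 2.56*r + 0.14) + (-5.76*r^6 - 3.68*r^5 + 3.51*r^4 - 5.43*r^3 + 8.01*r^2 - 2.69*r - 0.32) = -5.76*r^6 - 3.68*r^5 + 3.51*r^4 - 5.43*r^3 + 5.92*r^2 - 5.25*r - 0.18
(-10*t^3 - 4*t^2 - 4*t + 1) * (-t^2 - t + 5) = 10*t^5 + 14*t^4 - 42*t^3 - 17*t^2 - 21*t + 5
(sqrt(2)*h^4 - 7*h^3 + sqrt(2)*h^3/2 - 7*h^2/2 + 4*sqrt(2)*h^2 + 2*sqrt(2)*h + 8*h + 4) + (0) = sqrt(2)*h^4 - 7*h^3 + sqrt(2)*h^3/2 - 7*h^2/2 + 4*sqrt(2)*h^2 + 2*sqrt(2)*h + 8*h + 4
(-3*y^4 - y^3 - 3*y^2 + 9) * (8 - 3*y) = 9*y^5 - 21*y^4 + y^3 - 24*y^2 - 27*y + 72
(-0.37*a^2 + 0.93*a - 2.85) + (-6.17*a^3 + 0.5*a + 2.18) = -6.17*a^3 - 0.37*a^2 + 1.43*a - 0.67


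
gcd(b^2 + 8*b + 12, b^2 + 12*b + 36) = b + 6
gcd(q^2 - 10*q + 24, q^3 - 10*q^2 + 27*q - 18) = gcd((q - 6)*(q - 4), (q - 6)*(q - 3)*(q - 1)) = q - 6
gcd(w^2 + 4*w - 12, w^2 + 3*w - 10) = w - 2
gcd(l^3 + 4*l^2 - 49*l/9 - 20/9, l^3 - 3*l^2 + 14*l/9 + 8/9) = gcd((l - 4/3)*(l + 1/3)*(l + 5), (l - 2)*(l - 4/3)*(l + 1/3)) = l^2 - l - 4/9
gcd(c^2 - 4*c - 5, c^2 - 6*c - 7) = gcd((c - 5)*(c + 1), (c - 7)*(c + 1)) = c + 1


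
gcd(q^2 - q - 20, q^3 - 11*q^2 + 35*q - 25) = q - 5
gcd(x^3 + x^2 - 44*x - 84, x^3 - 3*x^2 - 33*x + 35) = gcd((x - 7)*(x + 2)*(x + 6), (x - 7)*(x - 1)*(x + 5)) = x - 7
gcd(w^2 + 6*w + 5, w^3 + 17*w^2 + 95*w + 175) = w + 5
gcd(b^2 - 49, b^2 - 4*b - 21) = b - 7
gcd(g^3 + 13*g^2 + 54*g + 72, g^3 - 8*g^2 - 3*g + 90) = g + 3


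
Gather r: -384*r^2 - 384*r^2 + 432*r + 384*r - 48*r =-768*r^2 + 768*r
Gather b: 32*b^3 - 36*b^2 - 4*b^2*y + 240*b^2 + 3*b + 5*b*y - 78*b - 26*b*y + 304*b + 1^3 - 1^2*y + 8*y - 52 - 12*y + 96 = 32*b^3 + b^2*(204 - 4*y) + b*(229 - 21*y) - 5*y + 45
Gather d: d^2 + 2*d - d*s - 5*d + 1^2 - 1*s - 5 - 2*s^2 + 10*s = d^2 + d*(-s - 3) - 2*s^2 + 9*s - 4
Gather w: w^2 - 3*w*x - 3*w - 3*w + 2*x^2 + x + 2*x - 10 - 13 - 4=w^2 + w*(-3*x - 6) + 2*x^2 + 3*x - 27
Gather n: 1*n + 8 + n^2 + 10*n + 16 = n^2 + 11*n + 24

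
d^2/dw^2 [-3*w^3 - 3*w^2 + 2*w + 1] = -18*w - 6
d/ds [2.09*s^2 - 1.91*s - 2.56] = 4.18*s - 1.91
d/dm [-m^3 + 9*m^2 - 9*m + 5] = -3*m^2 + 18*m - 9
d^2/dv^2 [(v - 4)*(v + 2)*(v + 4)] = 6*v + 4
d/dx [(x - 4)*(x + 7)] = 2*x + 3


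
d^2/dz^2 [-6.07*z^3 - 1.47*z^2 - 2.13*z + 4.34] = -36.42*z - 2.94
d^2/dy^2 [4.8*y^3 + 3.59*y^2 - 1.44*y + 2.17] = 28.8*y + 7.18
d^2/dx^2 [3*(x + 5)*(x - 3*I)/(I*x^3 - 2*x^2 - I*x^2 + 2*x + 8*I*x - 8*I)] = (-6*I*x^6 + x^5*(-54 - 90*I) + x^4*(-270 + 126*I) + x^3*(750 - 1434*I) + x^2*(-1926 + 324*I) + x*(792 - 5004*I) - 6312 - 576*I)/(x^9 + x^8*(-3 + 6*I) + x^7*(15 - 18*I) + x^6*(-37 + 106*I) + x^5*(132 - 270*I) + x^4*(-300 + 648*I) + x^3*(800 - 1240*I) + x^2*(-1632 + 1152*I) + x*(1536 - 384*I) - 512)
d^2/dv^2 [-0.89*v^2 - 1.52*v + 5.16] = -1.78000000000000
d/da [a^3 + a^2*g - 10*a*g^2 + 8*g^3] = 3*a^2 + 2*a*g - 10*g^2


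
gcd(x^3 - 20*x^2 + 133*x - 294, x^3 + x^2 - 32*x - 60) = x - 6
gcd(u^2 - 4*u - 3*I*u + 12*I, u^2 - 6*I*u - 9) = u - 3*I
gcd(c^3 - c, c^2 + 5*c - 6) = c - 1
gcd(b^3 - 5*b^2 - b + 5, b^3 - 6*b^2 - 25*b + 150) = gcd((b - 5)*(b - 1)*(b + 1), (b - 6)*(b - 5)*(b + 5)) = b - 5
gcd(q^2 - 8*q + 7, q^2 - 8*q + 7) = q^2 - 8*q + 7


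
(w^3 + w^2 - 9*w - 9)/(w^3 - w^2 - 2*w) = (w^2 - 9)/(w*(w - 2))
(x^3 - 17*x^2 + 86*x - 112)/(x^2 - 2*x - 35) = (x^2 - 10*x + 16)/(x + 5)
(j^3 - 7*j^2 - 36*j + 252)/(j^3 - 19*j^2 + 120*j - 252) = (j + 6)/(j - 6)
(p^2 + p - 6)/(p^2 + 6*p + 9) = (p - 2)/(p + 3)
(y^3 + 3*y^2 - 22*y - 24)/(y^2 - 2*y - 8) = (y^2 + 7*y + 6)/(y + 2)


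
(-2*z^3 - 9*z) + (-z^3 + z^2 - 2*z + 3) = -3*z^3 + z^2 - 11*z + 3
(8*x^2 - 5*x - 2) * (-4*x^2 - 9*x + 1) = -32*x^4 - 52*x^3 + 61*x^2 + 13*x - 2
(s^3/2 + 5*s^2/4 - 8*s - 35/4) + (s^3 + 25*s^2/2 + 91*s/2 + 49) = 3*s^3/2 + 55*s^2/4 + 75*s/2 + 161/4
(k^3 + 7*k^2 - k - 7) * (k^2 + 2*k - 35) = k^5 + 9*k^4 - 22*k^3 - 254*k^2 + 21*k + 245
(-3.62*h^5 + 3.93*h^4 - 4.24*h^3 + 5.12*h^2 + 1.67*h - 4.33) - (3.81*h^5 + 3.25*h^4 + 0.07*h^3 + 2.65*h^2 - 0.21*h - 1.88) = -7.43*h^5 + 0.68*h^4 - 4.31*h^3 + 2.47*h^2 + 1.88*h - 2.45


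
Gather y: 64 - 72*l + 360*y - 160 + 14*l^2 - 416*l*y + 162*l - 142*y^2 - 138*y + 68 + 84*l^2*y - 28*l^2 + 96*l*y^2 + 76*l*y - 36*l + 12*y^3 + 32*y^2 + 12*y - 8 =-14*l^2 + 54*l + 12*y^3 + y^2*(96*l - 110) + y*(84*l^2 - 340*l + 234) - 36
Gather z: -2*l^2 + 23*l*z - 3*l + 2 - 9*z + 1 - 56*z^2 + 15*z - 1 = -2*l^2 - 3*l - 56*z^2 + z*(23*l + 6) + 2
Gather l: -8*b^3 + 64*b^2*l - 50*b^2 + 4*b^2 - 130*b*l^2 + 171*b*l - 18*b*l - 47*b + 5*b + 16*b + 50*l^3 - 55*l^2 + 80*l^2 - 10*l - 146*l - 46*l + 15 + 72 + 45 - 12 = -8*b^3 - 46*b^2 - 26*b + 50*l^3 + l^2*(25 - 130*b) + l*(64*b^2 + 153*b - 202) + 120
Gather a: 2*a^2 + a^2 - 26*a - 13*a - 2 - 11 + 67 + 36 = 3*a^2 - 39*a + 90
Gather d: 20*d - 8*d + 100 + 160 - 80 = 12*d + 180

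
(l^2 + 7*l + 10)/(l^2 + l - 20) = (l + 2)/(l - 4)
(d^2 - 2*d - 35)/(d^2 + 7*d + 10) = (d - 7)/(d + 2)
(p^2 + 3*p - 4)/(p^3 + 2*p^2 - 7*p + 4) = 1/(p - 1)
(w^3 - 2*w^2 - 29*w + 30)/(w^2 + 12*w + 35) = (w^2 - 7*w + 6)/(w + 7)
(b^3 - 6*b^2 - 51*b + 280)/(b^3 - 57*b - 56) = (b - 5)/(b + 1)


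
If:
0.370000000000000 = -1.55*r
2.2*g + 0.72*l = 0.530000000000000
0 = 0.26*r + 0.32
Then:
No Solution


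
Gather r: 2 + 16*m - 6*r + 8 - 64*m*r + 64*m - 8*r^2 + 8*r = 80*m - 8*r^2 + r*(2 - 64*m) + 10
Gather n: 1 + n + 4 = n + 5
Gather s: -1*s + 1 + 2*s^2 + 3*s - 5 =2*s^2 + 2*s - 4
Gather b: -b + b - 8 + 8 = 0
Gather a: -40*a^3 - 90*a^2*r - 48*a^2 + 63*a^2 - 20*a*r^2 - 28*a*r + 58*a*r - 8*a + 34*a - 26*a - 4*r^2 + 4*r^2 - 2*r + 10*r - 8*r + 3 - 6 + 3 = -40*a^3 + a^2*(15 - 90*r) + a*(-20*r^2 + 30*r)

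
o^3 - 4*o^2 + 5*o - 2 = (o - 2)*(o - 1)^2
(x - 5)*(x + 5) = x^2 - 25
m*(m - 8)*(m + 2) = m^3 - 6*m^2 - 16*m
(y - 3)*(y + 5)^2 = y^3 + 7*y^2 - 5*y - 75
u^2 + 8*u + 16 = (u + 4)^2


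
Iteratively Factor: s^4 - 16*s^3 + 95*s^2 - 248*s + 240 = (s - 5)*(s^3 - 11*s^2 + 40*s - 48) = (s - 5)*(s - 3)*(s^2 - 8*s + 16) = (s - 5)*(s - 4)*(s - 3)*(s - 4)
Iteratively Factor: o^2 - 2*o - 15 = (o + 3)*(o - 5)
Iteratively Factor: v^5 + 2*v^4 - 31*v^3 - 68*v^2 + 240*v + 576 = (v + 3)*(v^4 - v^3 - 28*v^2 + 16*v + 192) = (v + 3)^2*(v^3 - 4*v^2 - 16*v + 64) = (v - 4)*(v + 3)^2*(v^2 - 16) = (v - 4)^2*(v + 3)^2*(v + 4)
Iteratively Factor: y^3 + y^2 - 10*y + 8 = (y - 2)*(y^2 + 3*y - 4) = (y - 2)*(y - 1)*(y + 4)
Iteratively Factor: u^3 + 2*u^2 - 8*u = (u)*(u^2 + 2*u - 8) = u*(u - 2)*(u + 4)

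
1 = 1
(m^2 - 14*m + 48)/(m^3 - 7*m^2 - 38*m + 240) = (m - 6)/(m^2 + m - 30)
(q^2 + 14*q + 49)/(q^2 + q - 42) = (q + 7)/(q - 6)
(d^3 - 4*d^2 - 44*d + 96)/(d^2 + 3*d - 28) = (d^3 - 4*d^2 - 44*d + 96)/(d^2 + 3*d - 28)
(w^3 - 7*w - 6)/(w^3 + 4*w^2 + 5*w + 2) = (w - 3)/(w + 1)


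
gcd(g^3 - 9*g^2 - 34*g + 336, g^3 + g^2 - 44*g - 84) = g^2 - g - 42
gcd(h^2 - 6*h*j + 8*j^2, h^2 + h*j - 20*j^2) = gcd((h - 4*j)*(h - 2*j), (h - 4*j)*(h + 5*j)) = h - 4*j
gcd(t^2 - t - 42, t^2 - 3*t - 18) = 1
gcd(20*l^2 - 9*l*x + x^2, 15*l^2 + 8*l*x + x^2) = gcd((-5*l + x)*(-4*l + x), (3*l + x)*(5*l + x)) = 1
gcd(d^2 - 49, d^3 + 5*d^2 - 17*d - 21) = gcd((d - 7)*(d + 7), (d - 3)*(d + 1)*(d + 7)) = d + 7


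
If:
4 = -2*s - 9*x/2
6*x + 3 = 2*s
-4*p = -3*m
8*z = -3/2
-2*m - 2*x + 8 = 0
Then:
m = 14/3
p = 7/2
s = -1/2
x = -2/3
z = -3/16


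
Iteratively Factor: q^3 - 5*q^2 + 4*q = (q - 4)*(q^2 - q) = (q - 4)*(q - 1)*(q)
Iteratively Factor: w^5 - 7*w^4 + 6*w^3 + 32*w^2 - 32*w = (w)*(w^4 - 7*w^3 + 6*w^2 + 32*w - 32) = w*(w + 2)*(w^3 - 9*w^2 + 24*w - 16) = w*(w - 1)*(w + 2)*(w^2 - 8*w + 16) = w*(w - 4)*(w - 1)*(w + 2)*(w - 4)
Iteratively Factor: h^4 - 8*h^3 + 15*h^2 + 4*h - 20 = (h - 5)*(h^3 - 3*h^2 + 4) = (h - 5)*(h - 2)*(h^2 - h - 2) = (h - 5)*(h - 2)*(h + 1)*(h - 2)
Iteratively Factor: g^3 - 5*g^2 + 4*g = (g - 4)*(g^2 - g) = g*(g - 4)*(g - 1)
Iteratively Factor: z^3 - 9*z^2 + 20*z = (z - 4)*(z^2 - 5*z) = (z - 5)*(z - 4)*(z)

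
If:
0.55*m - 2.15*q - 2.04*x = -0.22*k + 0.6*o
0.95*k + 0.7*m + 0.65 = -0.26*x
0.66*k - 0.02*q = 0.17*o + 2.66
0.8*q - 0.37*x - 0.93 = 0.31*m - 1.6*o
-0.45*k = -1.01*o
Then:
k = 4.40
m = -7.87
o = 1.96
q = -4.59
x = 2.62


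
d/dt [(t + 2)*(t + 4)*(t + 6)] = 3*t^2 + 24*t + 44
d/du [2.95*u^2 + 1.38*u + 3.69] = 5.9*u + 1.38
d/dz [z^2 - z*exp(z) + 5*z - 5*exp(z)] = -z*exp(z) + 2*z - 6*exp(z) + 5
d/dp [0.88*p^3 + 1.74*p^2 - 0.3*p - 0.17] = 2.64*p^2 + 3.48*p - 0.3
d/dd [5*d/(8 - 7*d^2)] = 5*(7*d^2 + 8)/(7*d^2 - 8)^2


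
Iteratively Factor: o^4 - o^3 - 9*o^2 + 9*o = (o)*(o^3 - o^2 - 9*o + 9) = o*(o + 3)*(o^2 - 4*o + 3) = o*(o - 1)*(o + 3)*(o - 3)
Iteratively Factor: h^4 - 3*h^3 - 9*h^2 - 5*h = (h - 5)*(h^3 + 2*h^2 + h) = (h - 5)*(h + 1)*(h^2 + h) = h*(h - 5)*(h + 1)*(h + 1)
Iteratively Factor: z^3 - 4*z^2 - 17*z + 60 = (z - 5)*(z^2 + z - 12) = (z - 5)*(z + 4)*(z - 3)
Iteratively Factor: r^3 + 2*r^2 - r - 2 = (r - 1)*(r^2 + 3*r + 2) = (r - 1)*(r + 1)*(r + 2)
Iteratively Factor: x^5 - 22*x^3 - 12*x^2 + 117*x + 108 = (x + 3)*(x^4 - 3*x^3 - 13*x^2 + 27*x + 36) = (x + 1)*(x + 3)*(x^3 - 4*x^2 - 9*x + 36) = (x - 4)*(x + 1)*(x + 3)*(x^2 - 9) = (x - 4)*(x - 3)*(x + 1)*(x + 3)*(x + 3)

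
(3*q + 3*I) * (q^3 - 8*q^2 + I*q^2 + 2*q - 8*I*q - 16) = 3*q^4 - 24*q^3 + 6*I*q^3 + 3*q^2 - 48*I*q^2 - 24*q + 6*I*q - 48*I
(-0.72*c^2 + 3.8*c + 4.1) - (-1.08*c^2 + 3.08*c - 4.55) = 0.36*c^2 + 0.72*c + 8.65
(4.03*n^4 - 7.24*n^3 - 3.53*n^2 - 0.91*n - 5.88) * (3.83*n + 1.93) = 15.4349*n^5 - 19.9513*n^4 - 27.4931*n^3 - 10.2982*n^2 - 24.2767*n - 11.3484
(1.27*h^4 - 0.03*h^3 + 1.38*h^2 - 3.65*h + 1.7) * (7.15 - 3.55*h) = -4.5085*h^5 + 9.187*h^4 - 5.1135*h^3 + 22.8245*h^2 - 32.1325*h + 12.155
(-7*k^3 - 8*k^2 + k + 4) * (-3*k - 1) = 21*k^4 + 31*k^3 + 5*k^2 - 13*k - 4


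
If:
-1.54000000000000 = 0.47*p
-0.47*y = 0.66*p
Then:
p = -3.28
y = 4.60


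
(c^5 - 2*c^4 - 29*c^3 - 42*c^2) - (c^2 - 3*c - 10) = c^5 - 2*c^4 - 29*c^3 - 43*c^2 + 3*c + 10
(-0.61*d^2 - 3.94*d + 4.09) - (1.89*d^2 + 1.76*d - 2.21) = -2.5*d^2 - 5.7*d + 6.3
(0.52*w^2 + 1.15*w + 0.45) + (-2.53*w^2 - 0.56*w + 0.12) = -2.01*w^2 + 0.59*w + 0.57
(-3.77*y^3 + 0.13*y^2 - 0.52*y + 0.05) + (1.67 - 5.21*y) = -3.77*y^3 + 0.13*y^2 - 5.73*y + 1.72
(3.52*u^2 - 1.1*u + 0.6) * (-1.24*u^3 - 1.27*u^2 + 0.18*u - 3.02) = -4.3648*u^5 - 3.1064*u^4 + 1.2866*u^3 - 11.5904*u^2 + 3.43*u - 1.812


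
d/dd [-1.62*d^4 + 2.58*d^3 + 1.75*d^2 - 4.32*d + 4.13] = -6.48*d^3 + 7.74*d^2 + 3.5*d - 4.32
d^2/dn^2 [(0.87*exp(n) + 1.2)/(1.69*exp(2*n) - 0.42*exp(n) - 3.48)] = (2.484807*exp(4*n) + 14.326806*exp(3*n) + 28.144584*exp(2*n) + 27.169848*exp(n) + 8.782128)*exp(n)/(4.826809*exp(6*n) - 3.598686*exp(5*n) - 28.923336*exp(4*n) + 14.746536*exp(3*n) + 59.558112*exp(2*n) - 15.259104*exp(n) - 42.144192)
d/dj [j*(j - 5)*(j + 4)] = 3*j^2 - 2*j - 20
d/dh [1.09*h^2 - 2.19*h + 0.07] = 2.18*h - 2.19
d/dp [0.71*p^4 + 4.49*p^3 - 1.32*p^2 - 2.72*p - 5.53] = 2.84*p^3 + 13.47*p^2 - 2.64*p - 2.72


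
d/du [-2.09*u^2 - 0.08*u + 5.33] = -4.18*u - 0.08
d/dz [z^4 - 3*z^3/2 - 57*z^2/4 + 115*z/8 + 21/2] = 4*z^3 - 9*z^2/2 - 57*z/2 + 115/8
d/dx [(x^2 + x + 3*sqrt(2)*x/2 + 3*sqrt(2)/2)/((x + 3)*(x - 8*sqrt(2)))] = (-19*sqrt(2)*x^2 + 4*x^2 - 102*sqrt(2)*x - 96 - 57*sqrt(2))/(2*(x^4 - 16*sqrt(2)*x^3 + 6*x^3 - 96*sqrt(2)*x^2 + 137*x^2 - 144*sqrt(2)*x + 768*x + 1152))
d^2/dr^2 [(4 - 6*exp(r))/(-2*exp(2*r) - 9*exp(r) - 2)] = (24*exp(4*r) - 172*exp(3*r) - 360*exp(2*r) - 368*exp(r) + 96)*exp(r)/(8*exp(6*r) + 108*exp(5*r) + 510*exp(4*r) + 945*exp(3*r) + 510*exp(2*r) + 108*exp(r) + 8)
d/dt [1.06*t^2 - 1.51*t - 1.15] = 2.12*t - 1.51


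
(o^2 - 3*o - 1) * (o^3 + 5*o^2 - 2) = o^5 + 2*o^4 - 16*o^3 - 7*o^2 + 6*o + 2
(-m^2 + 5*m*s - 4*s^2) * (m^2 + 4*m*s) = -m^4 + m^3*s + 16*m^2*s^2 - 16*m*s^3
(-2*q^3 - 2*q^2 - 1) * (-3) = 6*q^3 + 6*q^2 + 3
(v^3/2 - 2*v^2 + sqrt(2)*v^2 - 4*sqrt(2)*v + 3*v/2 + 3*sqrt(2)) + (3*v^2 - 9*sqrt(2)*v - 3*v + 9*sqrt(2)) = v^3/2 + v^2 + sqrt(2)*v^2 - 13*sqrt(2)*v - 3*v/2 + 12*sqrt(2)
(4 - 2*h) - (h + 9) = -3*h - 5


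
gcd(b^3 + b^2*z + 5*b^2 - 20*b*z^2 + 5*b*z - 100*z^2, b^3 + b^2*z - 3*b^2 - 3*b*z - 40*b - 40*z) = b + 5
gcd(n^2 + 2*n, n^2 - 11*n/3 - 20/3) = 1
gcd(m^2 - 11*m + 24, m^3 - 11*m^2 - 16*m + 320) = m - 8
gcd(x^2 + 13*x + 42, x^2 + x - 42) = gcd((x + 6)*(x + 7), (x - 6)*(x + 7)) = x + 7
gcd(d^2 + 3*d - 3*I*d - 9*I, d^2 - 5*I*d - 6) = d - 3*I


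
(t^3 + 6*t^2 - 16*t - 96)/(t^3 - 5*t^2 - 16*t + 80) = (t + 6)/(t - 5)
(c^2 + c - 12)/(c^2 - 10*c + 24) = (c^2 + c - 12)/(c^2 - 10*c + 24)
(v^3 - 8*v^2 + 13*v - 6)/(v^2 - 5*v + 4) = (v^2 - 7*v + 6)/(v - 4)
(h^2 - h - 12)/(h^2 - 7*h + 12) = (h + 3)/(h - 3)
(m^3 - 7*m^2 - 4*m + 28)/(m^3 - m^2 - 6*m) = (m^2 - 9*m + 14)/(m*(m - 3))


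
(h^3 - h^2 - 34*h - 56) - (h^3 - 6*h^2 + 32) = 5*h^2 - 34*h - 88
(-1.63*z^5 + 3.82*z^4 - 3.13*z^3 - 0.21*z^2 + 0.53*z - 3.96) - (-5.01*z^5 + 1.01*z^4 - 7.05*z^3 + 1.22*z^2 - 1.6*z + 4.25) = 3.38*z^5 + 2.81*z^4 + 3.92*z^3 - 1.43*z^2 + 2.13*z - 8.21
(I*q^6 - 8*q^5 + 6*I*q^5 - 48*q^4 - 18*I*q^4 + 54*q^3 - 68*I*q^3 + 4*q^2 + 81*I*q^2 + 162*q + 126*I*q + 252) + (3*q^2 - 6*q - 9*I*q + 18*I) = I*q^6 - 8*q^5 + 6*I*q^5 - 48*q^4 - 18*I*q^4 + 54*q^3 - 68*I*q^3 + 7*q^2 + 81*I*q^2 + 156*q + 117*I*q + 252 + 18*I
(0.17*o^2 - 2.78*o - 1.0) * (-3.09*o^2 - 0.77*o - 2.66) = -0.5253*o^4 + 8.4593*o^3 + 4.7784*o^2 + 8.1648*o + 2.66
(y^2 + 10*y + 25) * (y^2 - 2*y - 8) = y^4 + 8*y^3 - 3*y^2 - 130*y - 200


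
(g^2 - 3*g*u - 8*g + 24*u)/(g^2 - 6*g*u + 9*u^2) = (8 - g)/(-g + 3*u)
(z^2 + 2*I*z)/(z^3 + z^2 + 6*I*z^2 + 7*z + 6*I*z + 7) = z*(z + 2*I)/(z^3 + z^2*(1 + 6*I) + z*(7 + 6*I) + 7)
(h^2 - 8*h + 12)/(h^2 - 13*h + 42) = (h - 2)/(h - 7)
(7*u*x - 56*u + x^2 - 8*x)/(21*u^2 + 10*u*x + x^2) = (x - 8)/(3*u + x)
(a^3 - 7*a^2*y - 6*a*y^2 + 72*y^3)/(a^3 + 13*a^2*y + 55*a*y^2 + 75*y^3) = (a^2 - 10*a*y + 24*y^2)/(a^2 + 10*a*y + 25*y^2)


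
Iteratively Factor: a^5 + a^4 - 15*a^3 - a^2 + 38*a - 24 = (a - 3)*(a^4 + 4*a^3 - 3*a^2 - 10*a + 8) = (a - 3)*(a - 1)*(a^3 + 5*a^2 + 2*a - 8) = (a - 3)*(a - 1)*(a + 2)*(a^2 + 3*a - 4) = (a - 3)*(a - 1)^2*(a + 2)*(a + 4)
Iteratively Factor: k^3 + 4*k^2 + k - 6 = (k - 1)*(k^2 + 5*k + 6) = (k - 1)*(k + 2)*(k + 3)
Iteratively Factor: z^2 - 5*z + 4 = (z - 1)*(z - 4)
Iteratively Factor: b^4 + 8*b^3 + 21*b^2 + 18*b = (b)*(b^3 + 8*b^2 + 21*b + 18) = b*(b + 3)*(b^2 + 5*b + 6) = b*(b + 3)^2*(b + 2)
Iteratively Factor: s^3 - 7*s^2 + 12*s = (s - 4)*(s^2 - 3*s) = (s - 4)*(s - 3)*(s)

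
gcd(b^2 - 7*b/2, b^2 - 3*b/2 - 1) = 1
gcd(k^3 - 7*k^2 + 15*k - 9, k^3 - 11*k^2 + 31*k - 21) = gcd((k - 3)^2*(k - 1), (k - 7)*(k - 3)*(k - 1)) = k^2 - 4*k + 3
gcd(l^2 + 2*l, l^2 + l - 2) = l + 2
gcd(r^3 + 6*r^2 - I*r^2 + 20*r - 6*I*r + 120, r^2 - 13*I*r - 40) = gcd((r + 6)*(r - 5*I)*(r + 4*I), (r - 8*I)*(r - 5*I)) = r - 5*I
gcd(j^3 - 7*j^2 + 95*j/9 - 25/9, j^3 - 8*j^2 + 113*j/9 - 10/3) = j^2 - 2*j + 5/9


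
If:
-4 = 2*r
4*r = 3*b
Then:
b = -8/3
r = -2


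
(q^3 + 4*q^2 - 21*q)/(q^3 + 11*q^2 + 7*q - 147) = q/(q + 7)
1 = 1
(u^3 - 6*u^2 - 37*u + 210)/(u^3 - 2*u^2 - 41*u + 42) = (u - 5)/(u - 1)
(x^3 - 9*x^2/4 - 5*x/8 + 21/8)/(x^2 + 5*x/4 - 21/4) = (2*x^2 - x - 3)/(2*(x + 3))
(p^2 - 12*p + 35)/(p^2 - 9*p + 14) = (p - 5)/(p - 2)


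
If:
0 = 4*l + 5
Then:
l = -5/4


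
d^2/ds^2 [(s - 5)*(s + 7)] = 2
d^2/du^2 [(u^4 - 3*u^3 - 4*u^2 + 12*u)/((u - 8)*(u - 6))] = 2*(u^6 - 42*u^5 + 732*u^4 - 5864*u^3 + 20448*u^2 - 22464*u - 1152)/(u^6 - 42*u^5 + 732*u^4 - 6776*u^3 + 35136*u^2 - 96768*u + 110592)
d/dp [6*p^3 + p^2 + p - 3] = 18*p^2 + 2*p + 1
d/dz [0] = 0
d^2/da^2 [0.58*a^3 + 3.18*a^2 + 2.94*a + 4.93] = 3.48*a + 6.36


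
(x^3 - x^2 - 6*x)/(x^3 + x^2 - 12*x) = (x + 2)/(x + 4)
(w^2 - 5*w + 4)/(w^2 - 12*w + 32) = (w - 1)/(w - 8)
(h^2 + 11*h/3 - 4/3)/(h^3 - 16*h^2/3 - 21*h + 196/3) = (3*h - 1)/(3*h^2 - 28*h + 49)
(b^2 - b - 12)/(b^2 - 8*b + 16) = (b + 3)/(b - 4)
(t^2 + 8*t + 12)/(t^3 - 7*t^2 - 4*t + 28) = (t + 6)/(t^2 - 9*t + 14)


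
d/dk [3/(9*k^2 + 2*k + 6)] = 6*(-9*k - 1)/(9*k^2 + 2*k + 6)^2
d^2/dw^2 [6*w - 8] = 0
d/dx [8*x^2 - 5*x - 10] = 16*x - 5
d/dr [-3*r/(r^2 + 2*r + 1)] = 3*(r - 1)/(r^3 + 3*r^2 + 3*r + 1)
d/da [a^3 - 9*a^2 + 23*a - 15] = 3*a^2 - 18*a + 23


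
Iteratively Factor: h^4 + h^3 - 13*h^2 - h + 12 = (h + 1)*(h^3 - 13*h + 12) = (h - 1)*(h + 1)*(h^2 + h - 12) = (h - 1)*(h + 1)*(h + 4)*(h - 3)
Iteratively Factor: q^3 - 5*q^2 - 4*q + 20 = (q - 5)*(q^2 - 4) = (q - 5)*(q + 2)*(q - 2)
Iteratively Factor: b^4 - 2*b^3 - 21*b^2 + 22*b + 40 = (b + 4)*(b^3 - 6*b^2 + 3*b + 10) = (b - 2)*(b + 4)*(b^2 - 4*b - 5) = (b - 5)*(b - 2)*(b + 4)*(b + 1)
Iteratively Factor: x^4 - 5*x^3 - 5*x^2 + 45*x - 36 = (x + 3)*(x^3 - 8*x^2 + 19*x - 12) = (x - 4)*(x + 3)*(x^2 - 4*x + 3) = (x - 4)*(x - 3)*(x + 3)*(x - 1)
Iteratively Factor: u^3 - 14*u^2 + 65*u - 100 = (u - 5)*(u^2 - 9*u + 20) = (u - 5)*(u - 4)*(u - 5)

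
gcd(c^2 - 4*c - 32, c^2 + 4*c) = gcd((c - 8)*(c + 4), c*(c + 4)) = c + 4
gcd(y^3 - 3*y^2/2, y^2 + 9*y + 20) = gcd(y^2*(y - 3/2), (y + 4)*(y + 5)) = 1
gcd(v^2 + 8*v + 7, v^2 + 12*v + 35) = v + 7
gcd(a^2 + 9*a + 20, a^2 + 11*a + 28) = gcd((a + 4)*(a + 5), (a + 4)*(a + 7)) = a + 4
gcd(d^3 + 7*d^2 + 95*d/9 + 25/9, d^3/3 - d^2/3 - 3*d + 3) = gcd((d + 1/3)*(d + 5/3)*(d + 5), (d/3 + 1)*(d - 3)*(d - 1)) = 1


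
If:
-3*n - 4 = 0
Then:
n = -4/3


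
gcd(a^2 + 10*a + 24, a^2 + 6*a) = a + 6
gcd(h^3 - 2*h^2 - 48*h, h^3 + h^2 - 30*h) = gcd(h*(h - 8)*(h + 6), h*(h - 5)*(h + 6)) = h^2 + 6*h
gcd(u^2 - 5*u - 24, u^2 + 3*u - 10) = 1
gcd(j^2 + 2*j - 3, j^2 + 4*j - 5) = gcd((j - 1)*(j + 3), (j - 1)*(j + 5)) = j - 1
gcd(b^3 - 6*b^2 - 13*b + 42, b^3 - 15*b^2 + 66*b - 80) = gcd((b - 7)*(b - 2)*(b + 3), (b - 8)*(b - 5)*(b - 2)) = b - 2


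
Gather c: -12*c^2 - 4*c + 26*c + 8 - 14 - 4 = -12*c^2 + 22*c - 10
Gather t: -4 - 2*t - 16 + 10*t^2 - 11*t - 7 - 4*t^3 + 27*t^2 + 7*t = -4*t^3 + 37*t^2 - 6*t - 27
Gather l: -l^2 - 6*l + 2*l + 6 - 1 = -l^2 - 4*l + 5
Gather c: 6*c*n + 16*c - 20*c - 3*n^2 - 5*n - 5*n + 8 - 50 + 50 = c*(6*n - 4) - 3*n^2 - 10*n + 8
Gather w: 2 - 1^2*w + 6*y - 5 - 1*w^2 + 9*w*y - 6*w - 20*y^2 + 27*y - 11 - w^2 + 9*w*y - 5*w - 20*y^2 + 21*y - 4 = -2*w^2 + w*(18*y - 12) - 40*y^2 + 54*y - 18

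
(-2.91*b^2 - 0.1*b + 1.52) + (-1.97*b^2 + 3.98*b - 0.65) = -4.88*b^2 + 3.88*b + 0.87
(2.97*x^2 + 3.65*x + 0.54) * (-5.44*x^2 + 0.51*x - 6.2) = -16.1568*x^4 - 18.3413*x^3 - 19.4901*x^2 - 22.3546*x - 3.348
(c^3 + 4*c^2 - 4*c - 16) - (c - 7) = c^3 + 4*c^2 - 5*c - 9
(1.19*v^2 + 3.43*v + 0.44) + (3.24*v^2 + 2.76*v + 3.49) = 4.43*v^2 + 6.19*v + 3.93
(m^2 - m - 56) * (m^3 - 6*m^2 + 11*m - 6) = m^5 - 7*m^4 - 39*m^3 + 319*m^2 - 610*m + 336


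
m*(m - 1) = m^2 - m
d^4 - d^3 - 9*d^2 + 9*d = d*(d - 3)*(d - 1)*(d + 3)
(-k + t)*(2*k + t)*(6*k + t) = -12*k^3 + 4*k^2*t + 7*k*t^2 + t^3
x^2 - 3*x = x*(x - 3)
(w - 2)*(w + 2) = w^2 - 4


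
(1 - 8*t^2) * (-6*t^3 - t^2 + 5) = 48*t^5 + 8*t^4 - 6*t^3 - 41*t^2 + 5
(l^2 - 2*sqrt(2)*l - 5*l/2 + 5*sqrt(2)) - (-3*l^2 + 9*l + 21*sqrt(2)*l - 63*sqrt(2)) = 4*l^2 - 23*sqrt(2)*l - 23*l/2 + 68*sqrt(2)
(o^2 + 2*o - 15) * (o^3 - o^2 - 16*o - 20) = o^5 + o^4 - 33*o^3 - 37*o^2 + 200*o + 300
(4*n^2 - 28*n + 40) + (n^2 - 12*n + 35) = 5*n^2 - 40*n + 75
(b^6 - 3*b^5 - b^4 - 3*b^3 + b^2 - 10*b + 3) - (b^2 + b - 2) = b^6 - 3*b^5 - b^4 - 3*b^3 - 11*b + 5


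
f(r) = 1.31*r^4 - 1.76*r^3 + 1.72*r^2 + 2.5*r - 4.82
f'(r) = 5.24*r^3 - 5.28*r^2 + 3.44*r + 2.5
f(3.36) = 123.20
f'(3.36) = 153.22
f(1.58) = 4.65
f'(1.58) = 15.42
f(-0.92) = -3.36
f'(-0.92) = -9.21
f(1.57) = 4.49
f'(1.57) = 15.16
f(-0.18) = -5.20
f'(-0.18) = 1.68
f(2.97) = 73.60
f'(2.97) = 103.42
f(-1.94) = 28.21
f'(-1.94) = -62.30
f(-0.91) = -3.45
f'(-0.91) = -8.95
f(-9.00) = 9989.95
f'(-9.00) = -4276.10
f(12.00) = 24395.74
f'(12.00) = 8338.18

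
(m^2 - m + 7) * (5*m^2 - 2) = 5*m^4 - 5*m^3 + 33*m^2 + 2*m - 14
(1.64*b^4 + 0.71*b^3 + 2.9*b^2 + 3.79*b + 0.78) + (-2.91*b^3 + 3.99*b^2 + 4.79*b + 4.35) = 1.64*b^4 - 2.2*b^3 + 6.89*b^2 + 8.58*b + 5.13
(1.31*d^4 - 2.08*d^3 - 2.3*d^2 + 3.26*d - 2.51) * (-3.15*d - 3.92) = -4.1265*d^5 + 1.4168*d^4 + 15.3986*d^3 - 1.253*d^2 - 4.8727*d + 9.8392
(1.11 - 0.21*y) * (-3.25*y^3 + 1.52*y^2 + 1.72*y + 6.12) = 0.6825*y^4 - 3.9267*y^3 + 1.326*y^2 + 0.624*y + 6.7932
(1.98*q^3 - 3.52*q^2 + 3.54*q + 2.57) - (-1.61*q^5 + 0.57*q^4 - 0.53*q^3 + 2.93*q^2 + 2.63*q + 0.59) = 1.61*q^5 - 0.57*q^4 + 2.51*q^3 - 6.45*q^2 + 0.91*q + 1.98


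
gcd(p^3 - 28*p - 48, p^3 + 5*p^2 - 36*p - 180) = p - 6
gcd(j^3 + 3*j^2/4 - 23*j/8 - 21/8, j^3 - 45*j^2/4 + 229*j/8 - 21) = j - 7/4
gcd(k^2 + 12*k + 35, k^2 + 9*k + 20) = k + 5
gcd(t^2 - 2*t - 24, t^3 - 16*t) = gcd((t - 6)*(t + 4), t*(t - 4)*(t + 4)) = t + 4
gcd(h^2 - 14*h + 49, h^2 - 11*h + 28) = h - 7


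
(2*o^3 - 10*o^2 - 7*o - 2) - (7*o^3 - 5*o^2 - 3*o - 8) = -5*o^3 - 5*o^2 - 4*o + 6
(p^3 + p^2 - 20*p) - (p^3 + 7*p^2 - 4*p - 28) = -6*p^2 - 16*p + 28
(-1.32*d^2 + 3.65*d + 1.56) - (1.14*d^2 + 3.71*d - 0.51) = -2.46*d^2 - 0.0600000000000001*d + 2.07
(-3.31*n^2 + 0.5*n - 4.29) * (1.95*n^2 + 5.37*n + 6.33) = -6.4545*n^4 - 16.7997*n^3 - 26.6328*n^2 - 19.8723*n - 27.1557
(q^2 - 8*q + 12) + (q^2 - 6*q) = 2*q^2 - 14*q + 12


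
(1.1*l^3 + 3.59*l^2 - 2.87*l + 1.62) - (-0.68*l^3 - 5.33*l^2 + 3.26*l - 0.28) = 1.78*l^3 + 8.92*l^2 - 6.13*l + 1.9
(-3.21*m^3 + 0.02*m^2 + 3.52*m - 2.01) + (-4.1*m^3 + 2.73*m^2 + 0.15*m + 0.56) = -7.31*m^3 + 2.75*m^2 + 3.67*m - 1.45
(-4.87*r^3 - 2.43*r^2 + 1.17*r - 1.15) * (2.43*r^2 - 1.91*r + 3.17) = -11.8341*r^5 + 3.3968*r^4 - 7.9535*r^3 - 12.7323*r^2 + 5.9054*r - 3.6455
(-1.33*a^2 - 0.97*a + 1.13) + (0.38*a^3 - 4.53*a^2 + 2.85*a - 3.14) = 0.38*a^3 - 5.86*a^2 + 1.88*a - 2.01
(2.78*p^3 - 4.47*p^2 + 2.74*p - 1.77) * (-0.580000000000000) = -1.6124*p^3 + 2.5926*p^2 - 1.5892*p + 1.0266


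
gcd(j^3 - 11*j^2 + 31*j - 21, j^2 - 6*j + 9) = j - 3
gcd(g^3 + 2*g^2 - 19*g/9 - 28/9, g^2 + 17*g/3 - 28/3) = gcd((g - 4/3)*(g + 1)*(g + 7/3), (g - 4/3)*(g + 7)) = g - 4/3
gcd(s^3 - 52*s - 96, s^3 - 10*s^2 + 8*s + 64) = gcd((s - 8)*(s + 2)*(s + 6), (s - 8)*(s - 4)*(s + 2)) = s^2 - 6*s - 16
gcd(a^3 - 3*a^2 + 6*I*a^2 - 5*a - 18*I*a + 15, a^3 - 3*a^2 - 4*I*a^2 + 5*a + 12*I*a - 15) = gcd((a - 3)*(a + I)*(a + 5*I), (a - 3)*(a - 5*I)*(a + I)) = a^2 + a*(-3 + I) - 3*I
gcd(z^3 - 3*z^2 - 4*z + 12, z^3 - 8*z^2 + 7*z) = 1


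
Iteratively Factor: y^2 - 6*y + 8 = (y - 4)*(y - 2)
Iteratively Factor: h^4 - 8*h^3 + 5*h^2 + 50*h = (h - 5)*(h^3 - 3*h^2 - 10*h) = (h - 5)^2*(h^2 + 2*h) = h*(h - 5)^2*(h + 2)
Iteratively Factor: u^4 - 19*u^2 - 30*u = (u + 3)*(u^3 - 3*u^2 - 10*u) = (u + 2)*(u + 3)*(u^2 - 5*u) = (u - 5)*(u + 2)*(u + 3)*(u)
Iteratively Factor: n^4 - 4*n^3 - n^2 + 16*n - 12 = (n - 1)*(n^3 - 3*n^2 - 4*n + 12) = (n - 2)*(n - 1)*(n^2 - n - 6) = (n - 3)*(n - 2)*(n - 1)*(n + 2)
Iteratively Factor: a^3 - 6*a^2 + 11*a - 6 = (a - 3)*(a^2 - 3*a + 2) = (a - 3)*(a - 2)*(a - 1)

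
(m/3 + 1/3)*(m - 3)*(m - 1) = m^3/3 - m^2 - m/3 + 1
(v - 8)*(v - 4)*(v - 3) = v^3 - 15*v^2 + 68*v - 96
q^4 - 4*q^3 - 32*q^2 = q^2*(q - 8)*(q + 4)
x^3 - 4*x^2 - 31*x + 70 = (x - 7)*(x - 2)*(x + 5)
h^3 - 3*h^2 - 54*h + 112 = (h - 8)*(h - 2)*(h + 7)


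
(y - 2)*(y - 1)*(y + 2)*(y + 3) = y^4 + 2*y^3 - 7*y^2 - 8*y + 12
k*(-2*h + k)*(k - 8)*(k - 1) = -2*h*k^3 + 18*h*k^2 - 16*h*k + k^4 - 9*k^3 + 8*k^2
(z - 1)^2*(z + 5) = z^3 + 3*z^2 - 9*z + 5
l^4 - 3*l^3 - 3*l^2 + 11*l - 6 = (l - 3)*(l - 1)^2*(l + 2)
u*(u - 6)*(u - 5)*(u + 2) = u^4 - 9*u^3 + 8*u^2 + 60*u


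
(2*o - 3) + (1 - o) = o - 2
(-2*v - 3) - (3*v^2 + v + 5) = -3*v^2 - 3*v - 8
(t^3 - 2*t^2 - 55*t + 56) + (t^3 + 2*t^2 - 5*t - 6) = 2*t^3 - 60*t + 50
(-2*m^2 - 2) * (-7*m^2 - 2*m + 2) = 14*m^4 + 4*m^3 + 10*m^2 + 4*m - 4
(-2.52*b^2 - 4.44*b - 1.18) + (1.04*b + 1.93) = -2.52*b^2 - 3.4*b + 0.75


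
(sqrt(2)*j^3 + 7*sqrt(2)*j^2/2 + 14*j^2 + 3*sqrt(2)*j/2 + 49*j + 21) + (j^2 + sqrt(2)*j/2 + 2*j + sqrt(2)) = sqrt(2)*j^3 + 7*sqrt(2)*j^2/2 + 15*j^2 + 2*sqrt(2)*j + 51*j + sqrt(2) + 21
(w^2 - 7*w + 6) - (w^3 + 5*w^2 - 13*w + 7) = -w^3 - 4*w^2 + 6*w - 1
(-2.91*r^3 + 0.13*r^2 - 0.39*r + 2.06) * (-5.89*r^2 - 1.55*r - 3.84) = 17.1399*r^5 + 3.7448*r^4 + 13.27*r^3 - 12.0281*r^2 - 1.6954*r - 7.9104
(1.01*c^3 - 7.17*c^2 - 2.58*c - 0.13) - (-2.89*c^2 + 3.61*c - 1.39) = 1.01*c^3 - 4.28*c^2 - 6.19*c + 1.26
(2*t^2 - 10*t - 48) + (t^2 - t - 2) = 3*t^2 - 11*t - 50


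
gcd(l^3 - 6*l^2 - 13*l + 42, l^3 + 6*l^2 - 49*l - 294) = l - 7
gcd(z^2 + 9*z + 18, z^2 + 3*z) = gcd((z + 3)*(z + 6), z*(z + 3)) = z + 3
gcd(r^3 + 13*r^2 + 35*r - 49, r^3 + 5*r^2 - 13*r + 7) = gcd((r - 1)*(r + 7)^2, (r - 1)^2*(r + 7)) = r^2 + 6*r - 7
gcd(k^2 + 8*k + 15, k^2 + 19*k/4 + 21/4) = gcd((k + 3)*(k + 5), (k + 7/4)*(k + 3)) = k + 3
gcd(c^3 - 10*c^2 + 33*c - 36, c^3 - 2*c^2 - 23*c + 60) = c^2 - 7*c + 12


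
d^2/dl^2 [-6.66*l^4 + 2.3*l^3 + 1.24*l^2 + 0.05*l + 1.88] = -79.92*l^2 + 13.8*l + 2.48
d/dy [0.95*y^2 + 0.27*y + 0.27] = 1.9*y + 0.27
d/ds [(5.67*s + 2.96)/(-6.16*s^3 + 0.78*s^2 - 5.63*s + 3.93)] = (69.8544*s^3 + 50.2782*s^2 - 4.6176*s + 38.9479)/(37.9456*s^6 - 9.6096*s^5 + 69.97*s^4 - 57.2004*s^3 + 37.8277*s^2 - 44.2518*s + 15.4449)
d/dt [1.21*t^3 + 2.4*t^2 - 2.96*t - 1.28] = 3.63*t^2 + 4.8*t - 2.96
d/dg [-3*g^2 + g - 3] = 1 - 6*g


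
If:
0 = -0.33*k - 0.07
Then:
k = -0.21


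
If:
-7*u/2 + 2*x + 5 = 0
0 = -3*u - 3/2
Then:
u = -1/2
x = -27/8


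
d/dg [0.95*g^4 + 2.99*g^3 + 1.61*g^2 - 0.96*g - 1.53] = 3.8*g^3 + 8.97*g^2 + 3.22*g - 0.96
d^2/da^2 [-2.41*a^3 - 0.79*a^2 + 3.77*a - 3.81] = -14.46*a - 1.58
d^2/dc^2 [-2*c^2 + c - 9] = -4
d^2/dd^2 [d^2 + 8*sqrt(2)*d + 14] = 2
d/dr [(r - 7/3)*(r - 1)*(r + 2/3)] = 3*r^2 - 16*r/3 + 1/9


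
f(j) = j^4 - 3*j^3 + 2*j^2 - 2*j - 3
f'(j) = 4*j^3 - 9*j^2 + 4*j - 2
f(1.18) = -5.57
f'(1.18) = -3.24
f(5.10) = 317.39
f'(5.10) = 314.91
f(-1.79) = 34.46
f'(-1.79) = -60.94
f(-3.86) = 429.05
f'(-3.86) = -381.59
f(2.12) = -6.64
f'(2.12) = 4.14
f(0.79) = -4.42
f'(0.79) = -2.48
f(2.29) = -5.62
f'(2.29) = 8.00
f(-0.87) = 2.80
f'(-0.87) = -14.93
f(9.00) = 4515.00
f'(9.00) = 2221.00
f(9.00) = 4515.00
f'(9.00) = 2221.00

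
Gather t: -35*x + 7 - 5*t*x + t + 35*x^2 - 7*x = t*(1 - 5*x) + 35*x^2 - 42*x + 7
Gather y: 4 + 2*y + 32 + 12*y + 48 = 14*y + 84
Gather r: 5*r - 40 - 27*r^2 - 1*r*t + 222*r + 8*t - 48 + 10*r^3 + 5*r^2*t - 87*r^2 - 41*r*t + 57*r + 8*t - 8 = 10*r^3 + r^2*(5*t - 114) + r*(284 - 42*t) + 16*t - 96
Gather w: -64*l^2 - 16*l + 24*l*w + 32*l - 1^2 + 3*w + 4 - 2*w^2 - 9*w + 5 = -64*l^2 + 16*l - 2*w^2 + w*(24*l - 6) + 8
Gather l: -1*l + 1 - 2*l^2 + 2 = -2*l^2 - l + 3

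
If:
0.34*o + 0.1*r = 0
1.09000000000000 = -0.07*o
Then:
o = -15.57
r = 52.94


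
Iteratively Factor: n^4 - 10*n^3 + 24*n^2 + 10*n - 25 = (n - 5)*(n^3 - 5*n^2 - n + 5) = (n - 5)*(n + 1)*(n^2 - 6*n + 5) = (n - 5)^2*(n + 1)*(n - 1)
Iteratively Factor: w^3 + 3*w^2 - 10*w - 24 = (w - 3)*(w^2 + 6*w + 8) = (w - 3)*(w + 4)*(w + 2)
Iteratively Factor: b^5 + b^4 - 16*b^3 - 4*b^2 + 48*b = (b)*(b^4 + b^3 - 16*b^2 - 4*b + 48) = b*(b - 2)*(b^3 + 3*b^2 - 10*b - 24) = b*(b - 3)*(b - 2)*(b^2 + 6*b + 8) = b*(b - 3)*(b - 2)*(b + 4)*(b + 2)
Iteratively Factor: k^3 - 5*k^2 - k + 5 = (k - 1)*(k^2 - 4*k - 5) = (k - 1)*(k + 1)*(k - 5)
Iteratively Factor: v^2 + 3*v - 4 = (v - 1)*(v + 4)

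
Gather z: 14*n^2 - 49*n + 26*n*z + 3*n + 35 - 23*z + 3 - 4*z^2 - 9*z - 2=14*n^2 - 46*n - 4*z^2 + z*(26*n - 32) + 36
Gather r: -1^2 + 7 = 6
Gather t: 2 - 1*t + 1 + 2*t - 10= t - 7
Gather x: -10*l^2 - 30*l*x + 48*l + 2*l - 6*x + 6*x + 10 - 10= -10*l^2 - 30*l*x + 50*l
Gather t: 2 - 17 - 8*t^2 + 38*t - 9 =-8*t^2 + 38*t - 24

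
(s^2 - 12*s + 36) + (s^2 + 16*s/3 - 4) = 2*s^2 - 20*s/3 + 32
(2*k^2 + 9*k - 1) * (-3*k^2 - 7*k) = -6*k^4 - 41*k^3 - 60*k^2 + 7*k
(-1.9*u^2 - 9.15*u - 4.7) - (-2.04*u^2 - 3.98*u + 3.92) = 0.14*u^2 - 5.17*u - 8.62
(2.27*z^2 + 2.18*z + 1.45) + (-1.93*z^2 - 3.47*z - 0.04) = 0.34*z^2 - 1.29*z + 1.41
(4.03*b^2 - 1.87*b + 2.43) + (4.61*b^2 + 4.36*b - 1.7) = 8.64*b^2 + 2.49*b + 0.73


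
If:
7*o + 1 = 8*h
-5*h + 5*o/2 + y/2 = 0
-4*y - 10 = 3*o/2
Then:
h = -59/88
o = -10/11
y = -95/44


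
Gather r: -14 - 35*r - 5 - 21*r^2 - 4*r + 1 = -21*r^2 - 39*r - 18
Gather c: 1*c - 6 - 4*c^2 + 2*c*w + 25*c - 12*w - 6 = -4*c^2 + c*(2*w + 26) - 12*w - 12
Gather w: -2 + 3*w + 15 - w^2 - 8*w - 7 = -w^2 - 5*w + 6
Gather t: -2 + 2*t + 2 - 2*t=0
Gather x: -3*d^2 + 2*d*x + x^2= -3*d^2 + 2*d*x + x^2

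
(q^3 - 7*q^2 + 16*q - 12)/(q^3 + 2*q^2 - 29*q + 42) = (q - 2)/(q + 7)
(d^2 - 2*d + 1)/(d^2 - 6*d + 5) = (d - 1)/(d - 5)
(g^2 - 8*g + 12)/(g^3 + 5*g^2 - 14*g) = (g - 6)/(g*(g + 7))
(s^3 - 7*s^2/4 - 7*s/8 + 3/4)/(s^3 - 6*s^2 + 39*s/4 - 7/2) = (4*s + 3)/(2*(2*s - 7))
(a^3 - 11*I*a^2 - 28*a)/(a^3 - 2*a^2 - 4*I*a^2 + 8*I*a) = (a - 7*I)/(a - 2)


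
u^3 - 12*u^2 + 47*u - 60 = (u - 5)*(u - 4)*(u - 3)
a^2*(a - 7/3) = a^3 - 7*a^2/3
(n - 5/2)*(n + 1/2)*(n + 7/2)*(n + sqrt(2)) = n^4 + sqrt(2)*n^3 + 3*n^3/2 - 33*n^2/4 + 3*sqrt(2)*n^2/2 - 33*sqrt(2)*n/4 - 35*n/8 - 35*sqrt(2)/8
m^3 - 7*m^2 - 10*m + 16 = (m - 8)*(m - 1)*(m + 2)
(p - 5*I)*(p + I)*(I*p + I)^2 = -p^4 - 2*p^3 + 4*I*p^3 - 6*p^2 + 8*I*p^2 - 10*p + 4*I*p - 5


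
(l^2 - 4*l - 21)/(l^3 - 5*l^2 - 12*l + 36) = (l - 7)/(l^2 - 8*l + 12)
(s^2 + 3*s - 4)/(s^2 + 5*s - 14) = (s^2 + 3*s - 4)/(s^2 + 5*s - 14)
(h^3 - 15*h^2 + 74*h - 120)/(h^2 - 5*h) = h - 10 + 24/h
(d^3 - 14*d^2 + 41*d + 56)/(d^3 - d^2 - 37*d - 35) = (d - 8)/(d + 5)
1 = 1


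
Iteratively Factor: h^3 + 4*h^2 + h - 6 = (h + 3)*(h^2 + h - 2) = (h + 2)*(h + 3)*(h - 1)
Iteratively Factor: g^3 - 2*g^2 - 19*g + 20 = (g - 1)*(g^2 - g - 20) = (g - 5)*(g - 1)*(g + 4)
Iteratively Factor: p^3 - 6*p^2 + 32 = (p - 4)*(p^2 - 2*p - 8) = (p - 4)^2*(p + 2)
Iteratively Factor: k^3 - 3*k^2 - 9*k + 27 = (k - 3)*(k^2 - 9) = (k - 3)*(k + 3)*(k - 3)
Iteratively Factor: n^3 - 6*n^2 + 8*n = (n)*(n^2 - 6*n + 8) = n*(n - 4)*(n - 2)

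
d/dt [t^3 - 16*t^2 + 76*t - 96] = 3*t^2 - 32*t + 76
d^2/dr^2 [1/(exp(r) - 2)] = (exp(r) + 2)*exp(r)/(exp(r) - 2)^3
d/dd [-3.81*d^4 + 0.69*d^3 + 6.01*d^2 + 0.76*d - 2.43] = -15.24*d^3 + 2.07*d^2 + 12.02*d + 0.76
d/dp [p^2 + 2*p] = 2*p + 2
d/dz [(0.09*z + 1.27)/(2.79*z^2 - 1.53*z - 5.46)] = (-0.2511*z^2 - 7.0866*z + 1.4517)/(7.7841*z^4 - 8.5374*z^3 - 28.1259*z^2 + 16.7076*z + 29.8116)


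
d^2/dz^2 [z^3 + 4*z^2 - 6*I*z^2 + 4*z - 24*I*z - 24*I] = 6*z + 8 - 12*I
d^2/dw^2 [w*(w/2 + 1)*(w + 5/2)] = 3*w + 9/2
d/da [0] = 0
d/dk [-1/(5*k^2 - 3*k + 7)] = (10*k - 3)/(5*k^2 - 3*k + 7)^2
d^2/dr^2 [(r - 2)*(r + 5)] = 2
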